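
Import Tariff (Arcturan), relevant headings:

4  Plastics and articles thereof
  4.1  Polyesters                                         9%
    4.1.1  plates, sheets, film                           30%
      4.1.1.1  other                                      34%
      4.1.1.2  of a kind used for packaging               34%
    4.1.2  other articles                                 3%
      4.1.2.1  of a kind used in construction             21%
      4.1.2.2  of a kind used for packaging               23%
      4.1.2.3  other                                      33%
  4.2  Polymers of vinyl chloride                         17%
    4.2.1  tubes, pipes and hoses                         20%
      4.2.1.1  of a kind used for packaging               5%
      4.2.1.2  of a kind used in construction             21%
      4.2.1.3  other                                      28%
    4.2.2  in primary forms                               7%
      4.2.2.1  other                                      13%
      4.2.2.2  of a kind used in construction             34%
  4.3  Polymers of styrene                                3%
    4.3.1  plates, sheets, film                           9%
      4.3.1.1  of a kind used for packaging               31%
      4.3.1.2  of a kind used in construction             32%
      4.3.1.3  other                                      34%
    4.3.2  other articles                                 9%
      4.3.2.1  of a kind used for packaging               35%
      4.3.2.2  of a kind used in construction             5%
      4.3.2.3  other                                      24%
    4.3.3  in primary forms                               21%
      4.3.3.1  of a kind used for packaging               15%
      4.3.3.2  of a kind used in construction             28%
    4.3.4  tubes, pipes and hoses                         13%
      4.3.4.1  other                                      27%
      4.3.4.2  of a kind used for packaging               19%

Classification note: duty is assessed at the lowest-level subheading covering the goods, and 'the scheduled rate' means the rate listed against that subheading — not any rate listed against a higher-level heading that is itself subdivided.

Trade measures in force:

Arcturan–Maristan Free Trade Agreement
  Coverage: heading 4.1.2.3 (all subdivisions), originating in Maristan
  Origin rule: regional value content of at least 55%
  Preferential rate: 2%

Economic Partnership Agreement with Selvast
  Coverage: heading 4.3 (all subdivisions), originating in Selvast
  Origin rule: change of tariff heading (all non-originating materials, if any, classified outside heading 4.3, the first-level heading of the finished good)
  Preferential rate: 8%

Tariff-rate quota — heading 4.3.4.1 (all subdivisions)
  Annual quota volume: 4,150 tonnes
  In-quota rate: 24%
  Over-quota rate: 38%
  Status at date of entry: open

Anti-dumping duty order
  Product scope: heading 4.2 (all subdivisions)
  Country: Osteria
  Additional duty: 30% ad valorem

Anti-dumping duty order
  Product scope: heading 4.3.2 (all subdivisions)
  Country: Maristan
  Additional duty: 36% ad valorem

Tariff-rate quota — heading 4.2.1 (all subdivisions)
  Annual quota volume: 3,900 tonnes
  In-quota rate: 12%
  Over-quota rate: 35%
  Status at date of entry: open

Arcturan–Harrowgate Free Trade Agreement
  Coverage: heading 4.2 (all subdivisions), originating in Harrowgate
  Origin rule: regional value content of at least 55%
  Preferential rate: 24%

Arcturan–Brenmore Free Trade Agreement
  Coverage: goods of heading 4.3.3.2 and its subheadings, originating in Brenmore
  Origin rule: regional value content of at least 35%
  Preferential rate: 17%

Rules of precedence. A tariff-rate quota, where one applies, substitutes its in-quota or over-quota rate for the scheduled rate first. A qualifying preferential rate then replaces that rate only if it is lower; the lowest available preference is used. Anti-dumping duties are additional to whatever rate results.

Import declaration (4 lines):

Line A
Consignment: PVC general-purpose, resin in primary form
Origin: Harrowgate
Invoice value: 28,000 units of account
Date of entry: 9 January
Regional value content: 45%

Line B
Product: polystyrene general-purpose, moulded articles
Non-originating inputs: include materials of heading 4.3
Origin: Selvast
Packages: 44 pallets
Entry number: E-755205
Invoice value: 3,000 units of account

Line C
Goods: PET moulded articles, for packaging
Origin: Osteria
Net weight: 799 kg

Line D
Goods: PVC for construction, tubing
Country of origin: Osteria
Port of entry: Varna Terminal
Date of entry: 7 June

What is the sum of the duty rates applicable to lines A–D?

102%

Line A: PVC → 4.2; resin in primary form → 4.2.2; general-purpose → 4.2.2.1. Scheduled 13%. Harrowgate agreement on 4.2: RVC < 55%. → 13%.
Line B: polystyrene → 4.3; moulded articles → 4.3.2; general-purpose → 4.3.2.3. Scheduled 24%. Selvast agreement on 4.3: CTH not met. → 24%.
Line C: PET → 4.1; moulded articles → 4.1.2; for packaging → 4.1.2.2. Scheduled 23%. No special measure applies. → 23%.
Line D: PVC → 4.2; tubing → 4.2.1; for construction → 4.2.1.2. Scheduled 21%. quota on 4.2.1 open → in-quota 12%; anti-dumping (Osteria, 4.2): +30%; total 12% + 30% = 42%. → 42%.
Sum: 13% + 24% + 23% + 42% = 102%.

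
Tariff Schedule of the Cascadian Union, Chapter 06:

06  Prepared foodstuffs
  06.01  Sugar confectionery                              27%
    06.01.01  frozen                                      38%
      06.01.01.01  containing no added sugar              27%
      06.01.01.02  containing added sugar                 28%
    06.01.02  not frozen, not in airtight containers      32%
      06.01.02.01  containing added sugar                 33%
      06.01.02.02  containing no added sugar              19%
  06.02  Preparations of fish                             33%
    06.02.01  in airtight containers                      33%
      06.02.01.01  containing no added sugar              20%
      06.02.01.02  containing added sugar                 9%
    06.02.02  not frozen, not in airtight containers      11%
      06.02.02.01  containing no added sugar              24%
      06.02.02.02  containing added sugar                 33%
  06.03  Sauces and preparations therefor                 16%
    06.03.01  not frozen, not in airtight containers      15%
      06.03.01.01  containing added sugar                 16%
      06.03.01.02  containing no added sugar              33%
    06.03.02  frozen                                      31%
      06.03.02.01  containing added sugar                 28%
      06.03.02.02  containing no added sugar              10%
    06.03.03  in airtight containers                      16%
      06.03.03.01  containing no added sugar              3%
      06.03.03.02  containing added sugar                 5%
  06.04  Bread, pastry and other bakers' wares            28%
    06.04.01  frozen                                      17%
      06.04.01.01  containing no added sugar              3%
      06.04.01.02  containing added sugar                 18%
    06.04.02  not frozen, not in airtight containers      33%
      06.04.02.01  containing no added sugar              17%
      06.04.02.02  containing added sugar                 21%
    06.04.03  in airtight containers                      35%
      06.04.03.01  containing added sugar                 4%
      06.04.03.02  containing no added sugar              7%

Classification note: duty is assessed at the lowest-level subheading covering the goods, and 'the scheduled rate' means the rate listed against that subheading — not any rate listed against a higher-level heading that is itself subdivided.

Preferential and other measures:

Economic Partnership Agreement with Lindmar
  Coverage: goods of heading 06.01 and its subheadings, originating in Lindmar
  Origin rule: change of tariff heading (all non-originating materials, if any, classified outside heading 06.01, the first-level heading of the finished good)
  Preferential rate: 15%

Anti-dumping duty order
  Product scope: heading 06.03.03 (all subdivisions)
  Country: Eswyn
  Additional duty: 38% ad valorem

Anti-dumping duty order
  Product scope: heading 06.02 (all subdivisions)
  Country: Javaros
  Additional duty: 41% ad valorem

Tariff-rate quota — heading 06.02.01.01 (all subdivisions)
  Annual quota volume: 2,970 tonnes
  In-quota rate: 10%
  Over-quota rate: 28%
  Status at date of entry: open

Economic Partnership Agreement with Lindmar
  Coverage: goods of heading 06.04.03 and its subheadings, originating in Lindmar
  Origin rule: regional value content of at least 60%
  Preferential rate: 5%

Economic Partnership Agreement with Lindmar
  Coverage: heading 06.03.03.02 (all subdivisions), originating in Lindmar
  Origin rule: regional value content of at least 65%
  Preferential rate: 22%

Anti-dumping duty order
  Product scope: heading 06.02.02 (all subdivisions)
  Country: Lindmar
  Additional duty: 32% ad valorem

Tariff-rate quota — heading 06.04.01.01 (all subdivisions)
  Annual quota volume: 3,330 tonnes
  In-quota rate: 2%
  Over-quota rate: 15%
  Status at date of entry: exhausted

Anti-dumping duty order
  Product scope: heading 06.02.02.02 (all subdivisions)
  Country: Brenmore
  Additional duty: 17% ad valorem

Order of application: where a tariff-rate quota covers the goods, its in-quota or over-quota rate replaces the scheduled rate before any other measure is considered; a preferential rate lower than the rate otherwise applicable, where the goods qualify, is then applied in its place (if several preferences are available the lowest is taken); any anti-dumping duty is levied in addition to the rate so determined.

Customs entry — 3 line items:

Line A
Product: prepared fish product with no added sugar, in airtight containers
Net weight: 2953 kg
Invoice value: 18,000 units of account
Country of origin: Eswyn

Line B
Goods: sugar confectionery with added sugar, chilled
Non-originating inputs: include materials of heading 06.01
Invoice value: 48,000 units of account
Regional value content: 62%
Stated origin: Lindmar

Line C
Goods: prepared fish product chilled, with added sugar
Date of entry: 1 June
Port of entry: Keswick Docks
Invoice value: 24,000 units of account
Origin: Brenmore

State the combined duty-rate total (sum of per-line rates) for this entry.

93%

Line A: prepared fish product → 06.02; in airtight containers → 06.02.01; with no added sugar → 06.02.01.01. Scheduled 20%. quota on 06.02.01.01 open → in-quota 10%. → 10%.
Line B: sugar confectionery → 06.01; chilled → 06.01.02; with added sugar → 06.01.02.01. Scheduled 33%. Lindmar agreement on 06.01: CTH not met; Lindmar agreement on 06.04.03: 06.01.02.01 not covered; Lindmar agreement on 06.03.03.02: 06.01.02.01 not covered. → 33%.
Line C: prepared fish product → 06.02; chilled → 06.02.02; with added sugar → 06.02.02.02. Scheduled 33%. anti-dumping (Brenmore, 06.02.02.02): +17%; total 33% + 17% = 50%. → 50%.
Sum: 10% + 33% + 50% = 93%.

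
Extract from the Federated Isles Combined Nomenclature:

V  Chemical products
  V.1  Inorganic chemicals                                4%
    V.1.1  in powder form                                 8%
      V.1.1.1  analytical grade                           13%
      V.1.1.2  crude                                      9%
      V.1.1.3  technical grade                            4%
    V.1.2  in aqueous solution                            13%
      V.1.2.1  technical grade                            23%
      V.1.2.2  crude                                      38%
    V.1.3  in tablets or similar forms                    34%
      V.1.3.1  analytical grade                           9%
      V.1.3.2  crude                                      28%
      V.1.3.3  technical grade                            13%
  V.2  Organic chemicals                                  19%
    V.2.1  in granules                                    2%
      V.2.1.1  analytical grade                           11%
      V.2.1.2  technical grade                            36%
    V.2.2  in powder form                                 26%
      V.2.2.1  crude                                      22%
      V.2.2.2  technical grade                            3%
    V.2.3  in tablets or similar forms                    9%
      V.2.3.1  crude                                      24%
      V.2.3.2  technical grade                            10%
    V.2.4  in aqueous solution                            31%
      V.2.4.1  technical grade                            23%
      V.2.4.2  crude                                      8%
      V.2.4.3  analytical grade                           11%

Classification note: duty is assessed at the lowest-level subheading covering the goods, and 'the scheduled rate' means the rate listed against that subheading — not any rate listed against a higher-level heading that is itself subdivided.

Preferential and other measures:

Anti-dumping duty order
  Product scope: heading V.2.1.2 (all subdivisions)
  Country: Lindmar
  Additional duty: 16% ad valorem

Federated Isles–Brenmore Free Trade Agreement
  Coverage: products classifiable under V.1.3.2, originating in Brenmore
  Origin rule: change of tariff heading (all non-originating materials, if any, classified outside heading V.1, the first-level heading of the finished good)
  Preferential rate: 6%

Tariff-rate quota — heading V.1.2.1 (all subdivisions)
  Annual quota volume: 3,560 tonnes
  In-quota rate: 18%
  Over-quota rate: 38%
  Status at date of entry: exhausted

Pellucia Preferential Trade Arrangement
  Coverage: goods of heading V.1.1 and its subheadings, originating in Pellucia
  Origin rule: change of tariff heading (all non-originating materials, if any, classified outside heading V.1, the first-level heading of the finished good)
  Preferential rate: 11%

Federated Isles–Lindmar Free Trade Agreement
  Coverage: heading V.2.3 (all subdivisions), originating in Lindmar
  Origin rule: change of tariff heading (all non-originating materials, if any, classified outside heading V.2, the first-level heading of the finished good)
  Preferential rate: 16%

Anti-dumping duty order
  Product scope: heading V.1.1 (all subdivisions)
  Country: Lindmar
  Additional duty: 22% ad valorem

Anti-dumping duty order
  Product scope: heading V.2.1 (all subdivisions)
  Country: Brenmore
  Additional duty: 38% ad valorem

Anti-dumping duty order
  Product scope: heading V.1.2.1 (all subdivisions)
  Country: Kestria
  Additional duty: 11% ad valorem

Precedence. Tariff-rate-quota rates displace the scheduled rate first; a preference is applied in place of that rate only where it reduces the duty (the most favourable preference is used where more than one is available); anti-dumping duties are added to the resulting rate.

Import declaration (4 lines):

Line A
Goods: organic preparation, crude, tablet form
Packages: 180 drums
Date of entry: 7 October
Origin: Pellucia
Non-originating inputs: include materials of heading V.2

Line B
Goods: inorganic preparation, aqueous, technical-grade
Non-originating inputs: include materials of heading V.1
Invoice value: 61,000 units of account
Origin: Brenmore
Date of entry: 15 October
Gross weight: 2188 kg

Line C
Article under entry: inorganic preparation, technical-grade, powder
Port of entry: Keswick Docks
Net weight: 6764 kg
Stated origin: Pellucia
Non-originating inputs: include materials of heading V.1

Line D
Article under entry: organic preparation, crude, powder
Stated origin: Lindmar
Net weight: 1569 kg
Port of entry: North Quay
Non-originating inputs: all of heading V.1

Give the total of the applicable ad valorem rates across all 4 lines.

Line A: organic → V.2; tablet form → V.2.3; crude → V.2.3.1. Scheduled 24%. Pellucia agreement on V.1.1: V.2.3.1 not covered. → 24%.
Line B: inorganic → V.1; aqueous → V.1.2; technical-grade → V.1.2.1. Scheduled 23%. quota on V.1.2.1 exhausted → over-quota 38%; Brenmore agreement on V.1.3.2: V.1.2.1 not covered. → 38%.
Line C: inorganic → V.1; powder → V.1.1; technical-grade → V.1.1.3. Scheduled 4%. Pellucia agreement on V.1.1: CTH not met. → 4%.
Line D: organic → V.2; powder → V.2.2; crude → V.2.2.1. Scheduled 22%. Lindmar agreement on V.2.3: V.2.2.1 not covered. → 22%.
Sum: 24% + 38% + 4% + 22% = 88%.

88%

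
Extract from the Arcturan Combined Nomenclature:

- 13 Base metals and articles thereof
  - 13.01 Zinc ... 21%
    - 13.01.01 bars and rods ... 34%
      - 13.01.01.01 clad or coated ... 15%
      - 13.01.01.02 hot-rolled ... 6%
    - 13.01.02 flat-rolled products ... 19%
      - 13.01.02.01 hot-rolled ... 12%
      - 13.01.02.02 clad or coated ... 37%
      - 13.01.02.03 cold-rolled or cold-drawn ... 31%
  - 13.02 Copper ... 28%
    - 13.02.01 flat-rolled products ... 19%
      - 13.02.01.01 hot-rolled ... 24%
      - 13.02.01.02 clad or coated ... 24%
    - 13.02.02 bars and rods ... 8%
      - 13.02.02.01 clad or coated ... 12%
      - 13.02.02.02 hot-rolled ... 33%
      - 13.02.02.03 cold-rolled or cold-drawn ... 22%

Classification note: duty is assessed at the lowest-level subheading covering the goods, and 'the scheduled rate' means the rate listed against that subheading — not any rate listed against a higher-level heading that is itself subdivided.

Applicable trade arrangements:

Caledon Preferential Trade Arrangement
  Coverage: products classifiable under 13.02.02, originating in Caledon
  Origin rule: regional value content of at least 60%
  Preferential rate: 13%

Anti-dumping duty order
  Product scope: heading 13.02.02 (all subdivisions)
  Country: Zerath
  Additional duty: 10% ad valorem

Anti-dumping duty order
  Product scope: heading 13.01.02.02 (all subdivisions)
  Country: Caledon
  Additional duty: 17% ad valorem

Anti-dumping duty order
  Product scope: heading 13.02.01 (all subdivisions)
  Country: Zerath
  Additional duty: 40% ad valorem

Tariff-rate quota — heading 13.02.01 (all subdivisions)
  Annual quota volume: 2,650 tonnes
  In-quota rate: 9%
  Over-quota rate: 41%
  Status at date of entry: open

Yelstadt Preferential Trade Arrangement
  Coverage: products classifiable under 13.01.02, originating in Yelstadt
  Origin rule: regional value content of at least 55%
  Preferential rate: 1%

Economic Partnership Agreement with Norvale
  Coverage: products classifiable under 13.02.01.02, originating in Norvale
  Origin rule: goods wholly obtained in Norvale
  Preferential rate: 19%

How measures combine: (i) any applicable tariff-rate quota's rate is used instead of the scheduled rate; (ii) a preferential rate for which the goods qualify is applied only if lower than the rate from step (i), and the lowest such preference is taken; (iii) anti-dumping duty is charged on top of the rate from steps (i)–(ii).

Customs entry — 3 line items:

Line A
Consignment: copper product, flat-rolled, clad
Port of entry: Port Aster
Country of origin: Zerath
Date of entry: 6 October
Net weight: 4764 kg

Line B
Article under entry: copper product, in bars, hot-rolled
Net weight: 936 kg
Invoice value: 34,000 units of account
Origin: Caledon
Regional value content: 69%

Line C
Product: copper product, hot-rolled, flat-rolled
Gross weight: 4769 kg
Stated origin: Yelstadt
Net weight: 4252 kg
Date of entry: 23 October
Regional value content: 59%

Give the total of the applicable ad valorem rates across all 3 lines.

Line A: copper → 13.02; flat-rolled → 13.02.01; clad → 13.02.01.02. Scheduled 24%. quota on 13.02.01 open → in-quota 9%; anti-dumping (Zerath, 13.02.01): +40%; total 9% + 40% = 49%. → 49%.
Line B: copper → 13.02; in bars → 13.02.02; hot-rolled → 13.02.02.02. Scheduled 33%. Caledon agreement on 13.02.02: RVC ≥ 60% → 13% available; preferential 13%. → 13%.
Line C: copper → 13.02; flat-rolled → 13.02.01; hot-rolled → 13.02.01.01. Scheduled 24%. quota on 13.02.01 open → in-quota 9%; Yelstadt agreement on 13.01.02: 13.02.01.01 not covered. → 9%.
Sum: 49% + 13% + 9% = 71%.

71%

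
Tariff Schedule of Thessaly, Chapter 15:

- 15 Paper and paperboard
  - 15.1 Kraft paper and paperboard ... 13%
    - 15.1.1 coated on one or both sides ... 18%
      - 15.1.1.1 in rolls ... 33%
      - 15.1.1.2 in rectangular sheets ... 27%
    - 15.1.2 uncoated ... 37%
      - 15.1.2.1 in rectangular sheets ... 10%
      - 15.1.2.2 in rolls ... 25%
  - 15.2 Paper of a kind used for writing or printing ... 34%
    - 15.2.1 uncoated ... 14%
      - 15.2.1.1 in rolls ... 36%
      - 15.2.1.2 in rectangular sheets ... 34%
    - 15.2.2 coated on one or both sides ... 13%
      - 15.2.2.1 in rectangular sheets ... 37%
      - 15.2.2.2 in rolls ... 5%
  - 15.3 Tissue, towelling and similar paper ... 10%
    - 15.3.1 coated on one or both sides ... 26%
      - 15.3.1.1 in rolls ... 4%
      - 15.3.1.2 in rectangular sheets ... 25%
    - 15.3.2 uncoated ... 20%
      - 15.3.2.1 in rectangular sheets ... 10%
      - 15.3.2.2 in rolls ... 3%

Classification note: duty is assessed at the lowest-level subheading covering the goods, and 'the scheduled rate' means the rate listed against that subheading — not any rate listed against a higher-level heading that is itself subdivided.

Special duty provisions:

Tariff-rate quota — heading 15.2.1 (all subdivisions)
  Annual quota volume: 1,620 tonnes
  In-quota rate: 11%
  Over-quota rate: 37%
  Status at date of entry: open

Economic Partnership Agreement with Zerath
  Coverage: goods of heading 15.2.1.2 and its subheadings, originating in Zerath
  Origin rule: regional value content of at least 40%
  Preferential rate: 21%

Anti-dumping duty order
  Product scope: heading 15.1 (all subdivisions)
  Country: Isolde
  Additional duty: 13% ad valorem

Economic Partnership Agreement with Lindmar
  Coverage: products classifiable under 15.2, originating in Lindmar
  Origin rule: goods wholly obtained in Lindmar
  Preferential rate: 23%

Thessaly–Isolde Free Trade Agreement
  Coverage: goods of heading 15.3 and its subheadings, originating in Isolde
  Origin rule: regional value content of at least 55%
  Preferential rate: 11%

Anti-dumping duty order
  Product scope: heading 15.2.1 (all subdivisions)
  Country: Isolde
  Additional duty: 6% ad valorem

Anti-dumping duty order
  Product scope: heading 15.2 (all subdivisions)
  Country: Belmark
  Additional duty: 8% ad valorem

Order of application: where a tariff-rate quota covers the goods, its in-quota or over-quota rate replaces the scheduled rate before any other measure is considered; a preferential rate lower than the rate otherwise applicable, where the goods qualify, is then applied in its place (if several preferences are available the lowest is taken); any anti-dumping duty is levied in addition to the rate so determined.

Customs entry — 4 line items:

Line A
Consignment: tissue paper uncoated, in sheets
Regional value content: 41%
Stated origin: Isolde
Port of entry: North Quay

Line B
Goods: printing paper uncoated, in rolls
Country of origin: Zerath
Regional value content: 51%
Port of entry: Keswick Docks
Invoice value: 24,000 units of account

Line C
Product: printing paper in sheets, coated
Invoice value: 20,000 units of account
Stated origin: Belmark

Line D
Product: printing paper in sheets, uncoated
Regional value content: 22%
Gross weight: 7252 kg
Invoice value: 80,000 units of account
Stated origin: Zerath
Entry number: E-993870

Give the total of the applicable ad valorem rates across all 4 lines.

77%

Line A: tissue paper → 15.3; uncoated → 15.3.2; in sheets → 15.3.2.1. Scheduled 10%. Isolde agreement on 15.3: RVC < 55%. → 10%.
Line B: printing paper → 15.2; uncoated → 15.2.1; in rolls → 15.2.1.1. Scheduled 36%. quota on 15.2.1 open → in-quota 11%; Zerath agreement on 15.2.1.2: 15.2.1.1 not covered. → 11%.
Line C: printing paper → 15.2; coated → 15.2.2; in sheets → 15.2.2.1. Scheduled 37%. anti-dumping (Belmark, 15.2): +8%; total 37% + 8% = 45%. → 45%.
Line D: printing paper → 15.2; uncoated → 15.2.1; in sheets → 15.2.1.2. Scheduled 34%. quota on 15.2.1 open → in-quota 11%; Zerath agreement on 15.2.1.2: RVC < 40%. → 11%.
Sum: 10% + 11% + 45% + 11% = 77%.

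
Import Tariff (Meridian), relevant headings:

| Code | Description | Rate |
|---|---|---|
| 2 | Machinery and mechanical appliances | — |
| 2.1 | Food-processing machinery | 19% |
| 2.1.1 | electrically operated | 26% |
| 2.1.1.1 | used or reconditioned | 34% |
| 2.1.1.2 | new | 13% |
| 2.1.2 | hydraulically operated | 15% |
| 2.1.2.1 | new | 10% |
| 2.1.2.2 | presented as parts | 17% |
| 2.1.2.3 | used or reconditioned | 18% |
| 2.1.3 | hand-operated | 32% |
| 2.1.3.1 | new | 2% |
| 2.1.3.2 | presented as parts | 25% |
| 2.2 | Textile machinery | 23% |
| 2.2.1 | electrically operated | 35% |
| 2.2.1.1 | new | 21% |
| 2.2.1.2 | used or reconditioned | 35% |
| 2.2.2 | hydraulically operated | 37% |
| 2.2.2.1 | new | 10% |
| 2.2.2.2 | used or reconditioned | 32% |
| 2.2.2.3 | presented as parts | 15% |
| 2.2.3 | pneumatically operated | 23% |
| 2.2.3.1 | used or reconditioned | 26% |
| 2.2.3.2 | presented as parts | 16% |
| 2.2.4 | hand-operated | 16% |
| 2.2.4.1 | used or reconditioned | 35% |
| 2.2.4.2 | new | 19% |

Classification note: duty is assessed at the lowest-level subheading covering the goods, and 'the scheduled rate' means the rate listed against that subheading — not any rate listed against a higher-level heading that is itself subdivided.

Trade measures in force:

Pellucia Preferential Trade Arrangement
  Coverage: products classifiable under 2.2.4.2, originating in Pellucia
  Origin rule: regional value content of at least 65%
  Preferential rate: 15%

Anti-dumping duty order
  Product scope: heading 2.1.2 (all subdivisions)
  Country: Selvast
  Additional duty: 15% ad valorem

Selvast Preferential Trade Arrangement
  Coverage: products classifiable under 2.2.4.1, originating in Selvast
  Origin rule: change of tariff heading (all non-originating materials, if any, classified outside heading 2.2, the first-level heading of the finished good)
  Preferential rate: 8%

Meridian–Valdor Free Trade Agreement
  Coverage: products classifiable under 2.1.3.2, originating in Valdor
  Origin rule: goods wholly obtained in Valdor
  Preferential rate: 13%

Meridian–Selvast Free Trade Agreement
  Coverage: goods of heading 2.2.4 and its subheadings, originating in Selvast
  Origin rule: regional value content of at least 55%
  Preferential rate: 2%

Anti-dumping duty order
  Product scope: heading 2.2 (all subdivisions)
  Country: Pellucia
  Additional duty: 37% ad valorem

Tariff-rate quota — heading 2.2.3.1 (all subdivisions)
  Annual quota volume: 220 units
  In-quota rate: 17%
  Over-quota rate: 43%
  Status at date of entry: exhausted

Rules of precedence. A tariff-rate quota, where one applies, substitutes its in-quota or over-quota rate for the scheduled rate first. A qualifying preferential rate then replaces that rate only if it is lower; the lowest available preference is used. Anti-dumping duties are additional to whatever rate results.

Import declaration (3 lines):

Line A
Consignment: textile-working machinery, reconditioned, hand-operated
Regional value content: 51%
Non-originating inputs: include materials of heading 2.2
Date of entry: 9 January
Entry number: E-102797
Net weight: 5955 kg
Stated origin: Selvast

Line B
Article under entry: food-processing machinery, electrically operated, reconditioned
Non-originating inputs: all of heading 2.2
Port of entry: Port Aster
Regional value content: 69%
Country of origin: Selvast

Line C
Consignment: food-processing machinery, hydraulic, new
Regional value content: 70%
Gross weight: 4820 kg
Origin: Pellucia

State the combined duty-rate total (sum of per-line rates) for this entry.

79%

Line A: textile-working → 2.2; hand-operated → 2.2.4; reconditioned → 2.2.4.1. Scheduled 35%. Selvast agreement on 2.2.4.1: CTH not met; Selvast agreement on 2.2.4: RVC < 55%. → 35%.
Line B: food-processing → 2.1; electrically operated → 2.1.1; reconditioned → 2.1.1.1. Scheduled 34%. Selvast agreement on 2.2.4.1: 2.1.1.1 not covered; Selvast agreement on 2.2.4: 2.1.1.1 not covered. → 34%.
Line C: food-processing → 2.1; hydraulic → 2.1.2; new → 2.1.2.1. Scheduled 10%. Pellucia agreement on 2.2.4.2: 2.1.2.1 not covered. → 10%.
Sum: 35% + 34% + 10% = 79%.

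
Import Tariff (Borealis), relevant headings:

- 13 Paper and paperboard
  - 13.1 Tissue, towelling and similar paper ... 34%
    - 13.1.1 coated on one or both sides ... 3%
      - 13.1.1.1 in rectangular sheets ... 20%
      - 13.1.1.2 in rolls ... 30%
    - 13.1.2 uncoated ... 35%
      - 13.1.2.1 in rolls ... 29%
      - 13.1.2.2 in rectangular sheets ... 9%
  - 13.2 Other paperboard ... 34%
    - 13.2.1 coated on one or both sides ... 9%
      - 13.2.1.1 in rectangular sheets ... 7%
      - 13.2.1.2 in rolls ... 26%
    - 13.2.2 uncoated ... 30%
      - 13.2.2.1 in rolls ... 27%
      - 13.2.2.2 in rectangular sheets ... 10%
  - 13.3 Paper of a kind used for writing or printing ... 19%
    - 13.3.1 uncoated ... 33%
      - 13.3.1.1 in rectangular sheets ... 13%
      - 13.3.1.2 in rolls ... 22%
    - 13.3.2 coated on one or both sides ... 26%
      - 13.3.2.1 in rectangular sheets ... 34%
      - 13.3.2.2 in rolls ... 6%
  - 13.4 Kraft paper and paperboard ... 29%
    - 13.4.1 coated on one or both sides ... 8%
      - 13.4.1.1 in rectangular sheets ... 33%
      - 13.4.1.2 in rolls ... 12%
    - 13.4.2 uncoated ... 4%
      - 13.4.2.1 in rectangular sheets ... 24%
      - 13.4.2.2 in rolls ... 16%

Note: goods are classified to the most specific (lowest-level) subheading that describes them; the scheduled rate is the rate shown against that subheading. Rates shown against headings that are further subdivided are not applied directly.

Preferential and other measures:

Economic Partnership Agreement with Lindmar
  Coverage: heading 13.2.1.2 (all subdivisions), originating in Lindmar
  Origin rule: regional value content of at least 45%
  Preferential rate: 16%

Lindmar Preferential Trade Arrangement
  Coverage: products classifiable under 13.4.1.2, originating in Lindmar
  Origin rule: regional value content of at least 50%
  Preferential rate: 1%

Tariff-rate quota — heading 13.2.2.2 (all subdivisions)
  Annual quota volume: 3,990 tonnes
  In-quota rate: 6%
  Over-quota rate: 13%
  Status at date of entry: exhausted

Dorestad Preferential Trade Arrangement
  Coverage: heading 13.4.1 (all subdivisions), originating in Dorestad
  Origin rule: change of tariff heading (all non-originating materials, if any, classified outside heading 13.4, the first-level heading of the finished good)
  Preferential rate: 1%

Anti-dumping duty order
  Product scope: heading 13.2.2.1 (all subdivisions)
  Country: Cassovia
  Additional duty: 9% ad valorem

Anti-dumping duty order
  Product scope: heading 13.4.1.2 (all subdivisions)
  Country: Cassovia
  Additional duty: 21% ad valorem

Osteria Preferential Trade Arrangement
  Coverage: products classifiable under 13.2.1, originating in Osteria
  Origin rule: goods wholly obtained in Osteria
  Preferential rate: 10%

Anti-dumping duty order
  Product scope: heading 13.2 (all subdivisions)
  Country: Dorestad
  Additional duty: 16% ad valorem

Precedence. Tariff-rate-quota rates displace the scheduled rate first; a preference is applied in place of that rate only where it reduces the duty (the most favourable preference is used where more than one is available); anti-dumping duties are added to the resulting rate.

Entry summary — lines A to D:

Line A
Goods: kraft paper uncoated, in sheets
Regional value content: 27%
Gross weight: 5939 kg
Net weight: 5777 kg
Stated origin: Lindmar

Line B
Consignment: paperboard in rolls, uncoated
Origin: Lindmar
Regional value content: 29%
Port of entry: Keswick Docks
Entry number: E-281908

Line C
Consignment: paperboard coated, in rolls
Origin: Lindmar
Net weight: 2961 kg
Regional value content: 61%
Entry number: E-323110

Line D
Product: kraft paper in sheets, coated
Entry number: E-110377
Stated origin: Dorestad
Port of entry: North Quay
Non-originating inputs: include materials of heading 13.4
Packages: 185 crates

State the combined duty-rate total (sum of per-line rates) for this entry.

Line A: kraft paper → 13.4; uncoated → 13.4.2; in sheets → 13.4.2.1. Scheduled 24%. Lindmar agreement on 13.2.1.2: 13.4.2.1 not covered; Lindmar agreement on 13.4.1.2: 13.4.2.1 not covered. → 24%.
Line B: paperboard → 13.2; uncoated → 13.2.2; in rolls → 13.2.2.1. Scheduled 27%. Lindmar agreement on 13.2.1.2: 13.2.2.1 not covered; Lindmar agreement on 13.4.1.2: 13.2.2.1 not covered. → 27%.
Line C: paperboard → 13.2; coated → 13.2.1; in rolls → 13.2.1.2. Scheduled 26%. Lindmar agreement on 13.2.1.2: RVC ≥ 45% → 16% available; Lindmar agreement on 13.4.1.2: 13.2.1.2 not covered; preferential 16%. → 16%.
Line D: kraft paper → 13.4; coated → 13.4.1; in sheets → 13.4.1.1. Scheduled 33%. Dorestad agreement on 13.4.1: CTH not met. → 33%.
Sum: 24% + 27% + 16% + 33% = 100%.

100%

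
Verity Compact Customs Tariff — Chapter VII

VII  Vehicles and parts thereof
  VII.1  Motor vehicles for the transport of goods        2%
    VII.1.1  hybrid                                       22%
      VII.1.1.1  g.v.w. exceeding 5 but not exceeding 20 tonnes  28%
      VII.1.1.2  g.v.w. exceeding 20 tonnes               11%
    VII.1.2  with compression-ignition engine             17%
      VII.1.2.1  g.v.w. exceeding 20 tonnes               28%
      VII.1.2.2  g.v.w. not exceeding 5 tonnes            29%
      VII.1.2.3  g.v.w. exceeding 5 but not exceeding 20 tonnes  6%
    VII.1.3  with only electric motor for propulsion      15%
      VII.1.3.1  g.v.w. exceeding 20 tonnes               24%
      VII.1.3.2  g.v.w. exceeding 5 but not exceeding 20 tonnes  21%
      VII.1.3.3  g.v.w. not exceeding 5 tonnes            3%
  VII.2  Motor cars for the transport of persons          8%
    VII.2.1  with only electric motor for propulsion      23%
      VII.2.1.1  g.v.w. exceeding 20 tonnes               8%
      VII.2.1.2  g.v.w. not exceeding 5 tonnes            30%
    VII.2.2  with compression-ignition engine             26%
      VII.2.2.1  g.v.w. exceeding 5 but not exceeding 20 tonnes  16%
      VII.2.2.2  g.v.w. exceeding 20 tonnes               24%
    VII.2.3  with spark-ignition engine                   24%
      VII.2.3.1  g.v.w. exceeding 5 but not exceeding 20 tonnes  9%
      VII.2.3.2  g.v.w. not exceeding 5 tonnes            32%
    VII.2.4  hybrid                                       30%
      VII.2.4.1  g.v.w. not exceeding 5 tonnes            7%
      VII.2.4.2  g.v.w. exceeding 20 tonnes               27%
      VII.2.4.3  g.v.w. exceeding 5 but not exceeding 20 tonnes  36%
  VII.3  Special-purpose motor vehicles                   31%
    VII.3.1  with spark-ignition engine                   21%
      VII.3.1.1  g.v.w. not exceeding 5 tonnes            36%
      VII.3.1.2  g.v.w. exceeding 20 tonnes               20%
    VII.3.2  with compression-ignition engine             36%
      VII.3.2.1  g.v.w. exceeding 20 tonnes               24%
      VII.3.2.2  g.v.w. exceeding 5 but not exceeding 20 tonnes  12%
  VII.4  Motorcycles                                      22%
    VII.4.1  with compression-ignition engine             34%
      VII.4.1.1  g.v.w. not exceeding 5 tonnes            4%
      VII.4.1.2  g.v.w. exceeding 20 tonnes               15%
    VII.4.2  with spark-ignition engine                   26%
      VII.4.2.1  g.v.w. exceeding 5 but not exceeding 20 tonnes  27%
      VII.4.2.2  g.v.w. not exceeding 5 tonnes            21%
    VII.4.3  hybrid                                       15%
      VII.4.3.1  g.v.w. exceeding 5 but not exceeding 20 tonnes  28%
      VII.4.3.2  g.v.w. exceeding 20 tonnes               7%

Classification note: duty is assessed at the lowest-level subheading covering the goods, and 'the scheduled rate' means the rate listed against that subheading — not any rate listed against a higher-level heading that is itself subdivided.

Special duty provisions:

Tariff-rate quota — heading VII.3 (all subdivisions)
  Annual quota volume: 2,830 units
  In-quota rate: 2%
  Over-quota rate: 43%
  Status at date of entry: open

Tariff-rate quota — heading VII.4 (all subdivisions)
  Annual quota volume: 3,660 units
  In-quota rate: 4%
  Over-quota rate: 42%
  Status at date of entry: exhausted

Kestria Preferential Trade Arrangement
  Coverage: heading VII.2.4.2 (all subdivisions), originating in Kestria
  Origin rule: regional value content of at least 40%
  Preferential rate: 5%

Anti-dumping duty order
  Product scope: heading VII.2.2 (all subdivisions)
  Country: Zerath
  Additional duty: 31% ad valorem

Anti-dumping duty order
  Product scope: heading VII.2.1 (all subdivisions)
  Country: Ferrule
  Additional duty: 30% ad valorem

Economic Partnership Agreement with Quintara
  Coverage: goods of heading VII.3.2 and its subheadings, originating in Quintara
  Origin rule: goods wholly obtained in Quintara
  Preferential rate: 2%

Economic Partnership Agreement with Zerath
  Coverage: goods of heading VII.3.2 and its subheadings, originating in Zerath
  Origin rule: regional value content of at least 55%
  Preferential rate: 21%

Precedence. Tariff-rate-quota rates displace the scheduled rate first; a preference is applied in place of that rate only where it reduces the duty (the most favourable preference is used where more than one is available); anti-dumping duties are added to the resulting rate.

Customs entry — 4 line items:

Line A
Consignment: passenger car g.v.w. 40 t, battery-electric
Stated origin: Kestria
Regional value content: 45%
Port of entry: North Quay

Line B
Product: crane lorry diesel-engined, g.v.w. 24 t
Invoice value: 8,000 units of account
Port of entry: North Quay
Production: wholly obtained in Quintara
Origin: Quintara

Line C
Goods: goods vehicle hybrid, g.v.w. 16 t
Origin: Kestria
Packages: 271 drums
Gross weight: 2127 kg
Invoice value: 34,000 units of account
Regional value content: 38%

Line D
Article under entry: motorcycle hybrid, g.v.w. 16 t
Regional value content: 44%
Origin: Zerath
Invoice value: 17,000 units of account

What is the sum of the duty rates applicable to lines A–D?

80%

Line A: passenger car → VII.2; battery-electric → VII.2.1; g.v.w. 40 t → VII.2.1.1. Scheduled 8%. Kestria agreement on VII.2.4.2: VII.2.1.1 not covered. → 8%.
Line B: crane lorry → VII.3; diesel-engined → VII.3.2; g.v.w. 24 t → VII.3.2.1. Scheduled 24%. quota on VII.3 open → in-quota 2%; Quintara agreement on VII.3.2: wholly obtained → 2% available; preference 2% not lower than 2% → no reduction. → 2%.
Line C: goods vehicle → VII.1; hybrid → VII.1.1; g.v.w. 16 t → VII.1.1.1. Scheduled 28%. Kestria agreement on VII.2.4.2: VII.1.1.1 not covered. → 28%.
Line D: motorcycle → VII.4; hybrid → VII.4.3; g.v.w. 16 t → VII.4.3.1. Scheduled 28%. quota on VII.4 exhausted → over-quota 42%; Zerath agreement on VII.3.2: VII.4.3.1 not covered. → 42%.
Sum: 8% + 2% + 28% + 42% = 80%.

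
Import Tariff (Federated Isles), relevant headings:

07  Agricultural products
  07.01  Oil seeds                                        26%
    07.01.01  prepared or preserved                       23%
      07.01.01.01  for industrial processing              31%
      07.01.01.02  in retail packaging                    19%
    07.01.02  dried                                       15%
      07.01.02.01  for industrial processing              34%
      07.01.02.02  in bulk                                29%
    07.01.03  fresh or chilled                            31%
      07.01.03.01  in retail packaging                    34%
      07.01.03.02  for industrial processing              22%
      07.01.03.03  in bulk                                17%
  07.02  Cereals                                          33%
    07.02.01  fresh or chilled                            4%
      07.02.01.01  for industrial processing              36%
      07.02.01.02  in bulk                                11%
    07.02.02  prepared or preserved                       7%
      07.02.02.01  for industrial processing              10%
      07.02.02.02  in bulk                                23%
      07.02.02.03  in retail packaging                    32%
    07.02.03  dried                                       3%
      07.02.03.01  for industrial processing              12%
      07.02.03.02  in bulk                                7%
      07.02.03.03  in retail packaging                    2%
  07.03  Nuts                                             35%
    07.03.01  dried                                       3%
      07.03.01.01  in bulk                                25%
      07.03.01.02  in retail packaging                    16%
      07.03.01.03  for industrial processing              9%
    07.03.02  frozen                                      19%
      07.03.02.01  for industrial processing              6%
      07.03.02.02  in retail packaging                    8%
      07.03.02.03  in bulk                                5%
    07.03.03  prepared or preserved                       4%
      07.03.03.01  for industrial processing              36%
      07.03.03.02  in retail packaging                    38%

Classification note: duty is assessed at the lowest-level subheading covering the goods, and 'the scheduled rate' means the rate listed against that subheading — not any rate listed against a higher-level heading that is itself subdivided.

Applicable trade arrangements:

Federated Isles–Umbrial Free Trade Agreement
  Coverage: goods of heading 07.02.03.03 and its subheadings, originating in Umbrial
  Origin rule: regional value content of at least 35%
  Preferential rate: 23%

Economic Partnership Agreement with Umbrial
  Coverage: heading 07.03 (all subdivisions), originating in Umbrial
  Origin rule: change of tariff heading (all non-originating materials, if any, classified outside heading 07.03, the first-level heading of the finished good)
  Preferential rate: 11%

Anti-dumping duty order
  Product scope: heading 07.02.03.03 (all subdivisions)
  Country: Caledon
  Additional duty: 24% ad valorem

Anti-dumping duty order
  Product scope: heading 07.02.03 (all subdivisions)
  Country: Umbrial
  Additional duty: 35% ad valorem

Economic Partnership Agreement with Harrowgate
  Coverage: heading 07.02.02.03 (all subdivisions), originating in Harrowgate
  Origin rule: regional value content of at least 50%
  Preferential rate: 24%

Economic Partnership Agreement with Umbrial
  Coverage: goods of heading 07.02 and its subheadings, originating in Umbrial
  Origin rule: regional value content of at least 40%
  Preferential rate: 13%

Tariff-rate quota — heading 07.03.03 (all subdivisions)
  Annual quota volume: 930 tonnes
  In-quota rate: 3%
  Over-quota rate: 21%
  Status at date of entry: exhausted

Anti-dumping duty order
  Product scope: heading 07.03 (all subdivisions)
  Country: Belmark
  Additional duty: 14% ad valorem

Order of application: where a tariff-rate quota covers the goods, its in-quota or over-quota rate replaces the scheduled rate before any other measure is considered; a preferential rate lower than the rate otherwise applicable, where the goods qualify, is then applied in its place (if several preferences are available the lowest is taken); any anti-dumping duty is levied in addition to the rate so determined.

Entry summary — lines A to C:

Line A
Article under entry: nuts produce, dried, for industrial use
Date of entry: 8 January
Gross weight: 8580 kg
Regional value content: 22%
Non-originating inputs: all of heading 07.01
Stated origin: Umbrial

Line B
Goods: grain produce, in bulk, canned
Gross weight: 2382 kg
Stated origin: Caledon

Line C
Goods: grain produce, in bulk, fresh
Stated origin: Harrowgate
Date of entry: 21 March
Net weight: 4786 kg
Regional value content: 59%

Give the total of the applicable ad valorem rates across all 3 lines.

Line A: nuts → 07.03; dried → 07.03.01; for industrial use → 07.03.01.03. Scheduled 9%. Umbrial agreement on 07.02.03.03: 07.03.01.03 not covered; Umbrial agreement on 07.03: CTH met → 11% available; Umbrial agreement on 07.02: 07.03.01.03 not covered; preference 11% not lower than 9% → no reduction. → 9%.
Line B: grain → 07.02; canned → 07.02.02; in bulk → 07.02.02.02. Scheduled 23%. No special measure applies. → 23%.
Line C: grain → 07.02; fresh → 07.02.01; in bulk → 07.02.01.02. Scheduled 11%. Harrowgate agreement on 07.02.02.03: 07.02.01.02 not covered. → 11%.
Sum: 9% + 23% + 11% = 43%.

43%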